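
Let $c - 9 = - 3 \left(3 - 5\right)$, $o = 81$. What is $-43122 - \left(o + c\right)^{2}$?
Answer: $-52338$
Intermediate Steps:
$c = 15$ ($c = 9 - 3 \left(3 - 5\right) = 9 - -6 = 9 + 6 = 15$)
$-43122 - \left(o + c\right)^{2} = -43122 - \left(81 + 15\right)^{2} = -43122 - 96^{2} = -43122 - 9216 = -52338$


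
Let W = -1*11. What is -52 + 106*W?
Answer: -1218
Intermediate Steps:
W = -11
-52 + 106*W = -52 + 106*(-11) = -52 - 1166 = -1218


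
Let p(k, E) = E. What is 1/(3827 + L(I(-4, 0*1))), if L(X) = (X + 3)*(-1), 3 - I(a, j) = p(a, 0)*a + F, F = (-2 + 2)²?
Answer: 1/3821 ≈ 0.00026171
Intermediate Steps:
F = 0 (F = 0² = 0)
I(a, j) = 3 (I(a, j) = 3 - (0*a + 0) = 3 - (0 + 0) = 3 - 1*0 = 3 + 0 = 3)
L(X) = -3 - X (L(X) = (3 + X)*(-1) = -3 - X)
1/(3827 + L(I(-4, 0*1))) = 1/(3827 + (-3 - 1*3)) = 1/(3827 + (-3 - 3)) = 1/(3827 - 6) = 1/3821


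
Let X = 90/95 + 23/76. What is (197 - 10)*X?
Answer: 935/4 ≈ 233.75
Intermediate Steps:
X = 5/4 (X = 90*(1/95) + 23*(1/76) = 18/19 + 23/76 = 5/4 ≈ 1.2500)
(197 - 10)*X = (197 - 10)*(5/4) = 187*(5/4) = 935/4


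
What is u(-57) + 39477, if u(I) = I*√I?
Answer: 39477 - 57*I*√57 ≈ 39477.0 - 430.34*I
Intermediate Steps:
u(I) = I^(3/2)
u(-57) + 39477 = (-57)^(3/2) + 39477 = -57*I*√57 + 39477 = 39477 - 57*I*√57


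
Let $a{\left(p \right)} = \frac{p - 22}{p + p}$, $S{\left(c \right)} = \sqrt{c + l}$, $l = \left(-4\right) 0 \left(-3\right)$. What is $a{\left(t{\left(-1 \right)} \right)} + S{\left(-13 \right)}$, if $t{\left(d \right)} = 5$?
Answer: $- \frac{17}{10} + i \sqrt{13} \approx -1.7 + 3.6056 i$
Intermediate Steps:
$l = 0$ ($l = 0 \left(-3\right) = 0$)
$S{\left(c \right)} = \sqrt{c}$ ($S{\left(c \right)} = \sqrt{c + 0} = \sqrt{c}$)
$a{\left(p \right)} = \frac{-22 + p}{2 p}$
$a{\left(t{\left(-1 \right)} \right)} + S{\left(-13 \right)} = \frac{-22 + 5}{2 \cdot 5} + \sqrt{-13} = \frac{1}{2} \cdot \frac{1}{5} \left(-17\right) + i \sqrt{13} = - \frac{17}{10} + i \sqrt{13}$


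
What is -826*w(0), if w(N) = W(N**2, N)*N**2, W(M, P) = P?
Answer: 0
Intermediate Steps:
w(N) = N**3 (w(N) = N*N**2 = N**3)
-826*w(0) = -826*0**3 = -826*0 = 0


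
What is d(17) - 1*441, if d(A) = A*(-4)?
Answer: -509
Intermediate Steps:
d(A) = -4*A
d(17) - 1*441 = -4*17 - 1*441 = -68 - 441 = -509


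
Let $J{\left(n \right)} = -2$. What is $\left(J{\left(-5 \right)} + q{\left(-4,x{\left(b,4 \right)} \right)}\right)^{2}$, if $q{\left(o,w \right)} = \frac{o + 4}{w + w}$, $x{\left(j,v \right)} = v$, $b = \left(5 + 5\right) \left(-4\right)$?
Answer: $4$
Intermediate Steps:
$b = -40$ ($b = 10 \left(-4\right) = -40$)
$q{\left(o,w \right)} = \frac{4 + o}{2 w}$
$\left(J{\left(-5 \right)} + q{\left(-4,x{\left(b,4 \right)} \right)}\right)^{2} = \left(-2 + \frac{4 - 4}{2 \cdot 4}\right)^{2} = \left(-2 + \frac{1}{2} \cdot \frac{1}{4} \cdot 0\right)^{2} = \left(-2 + 0\right)^{2} = \left(-2\right)^{2} = 4$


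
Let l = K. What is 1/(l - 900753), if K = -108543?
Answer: -1/1009296 ≈ -9.9079e-7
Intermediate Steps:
l = -108543
1/(l - 900753) = 1/(-108543 - 900753) = 1/(-1009296) = -1/1009296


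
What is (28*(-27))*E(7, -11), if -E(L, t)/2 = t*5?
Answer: -83160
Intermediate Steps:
E(L, t) = -10*t (E(L, t) = -2*t*5 = -10*t)
(28*(-27))*E(7, -11) = (28*(-27))*(-10*(-11)) = -756*110 = -83160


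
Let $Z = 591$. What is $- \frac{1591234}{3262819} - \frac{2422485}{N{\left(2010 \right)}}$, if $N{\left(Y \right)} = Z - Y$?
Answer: $\frac{2633957374723}{1543313387} \approx 1706.7$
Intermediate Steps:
$N{\left(Y \right)} = 591 - Y$
$- \frac{1591234}{3262819} - \frac{2422485}{N{\left(2010 \right)}} = - \frac{1591234}{3262819} - \frac{2422485}{591 - 2010} = \left(-1591234\right) \frac{1}{3262819} - \frac{2422485}{591 - 2010} = - \frac{1591234}{3262819} - \frac{2422485}{-1419} = - \frac{1591234}{3262819} - - \frac{807495}{473} = - \frac{1591234}{3262819} + \frac{807495}{473} = \frac{2633957374723}{1543313387}$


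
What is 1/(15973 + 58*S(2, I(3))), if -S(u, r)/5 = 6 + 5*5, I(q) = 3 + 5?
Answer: 1/6983 ≈ 0.00014320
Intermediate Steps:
I(q) = 8
S(u, r) = -155 (S(u, r) = -5*(6 + 5*5) = -5*(6 + 25) = -5*31 = -155)
1/(15973 + 58*S(2, I(3))) = 1/(15973 + 58*(-155)) = 1/(15973 - 8990) = 1/6983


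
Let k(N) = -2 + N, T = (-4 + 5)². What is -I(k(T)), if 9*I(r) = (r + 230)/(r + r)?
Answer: 229/18 ≈ 12.722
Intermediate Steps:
T = 1 (T = 1² = 1)
I(r) = (230 + r)/(18*r) (I(r) = ((r + 230)/(r + r))/9 = ((230 + r)/((2*r)))/9 = ((230 + r)*(1/(2*r)))/9 = ((230 + r)/(2*r))/9 = (230 + r)/(18*r))
-I(k(T)) = -(230 + (-2 + 1))/(18*(-2 + 1)) = -(230 - 1)/(18*(-1)) = -(-1)*229/18 = -1*(-229/18) = 229/18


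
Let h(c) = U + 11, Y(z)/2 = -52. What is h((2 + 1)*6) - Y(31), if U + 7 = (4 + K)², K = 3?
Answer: 157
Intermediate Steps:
Y(z) = -104 (Y(z) = 2*(-52) = -104)
U = 42 (U = -7 + (4 + 3)² = -7 + 7² = -7 + 49 = 42)
h(c) = 53 (h(c) = 42 + 11 = 53)
h((2 + 1)*6) - Y(31) = 53 - 1*(-104) = 53 + 104 = 157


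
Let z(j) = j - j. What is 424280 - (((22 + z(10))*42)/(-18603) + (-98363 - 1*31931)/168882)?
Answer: 74053782329285/174539547 ≈ 4.2428e+5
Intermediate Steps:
z(j) = 0
424280 - (((22 + z(10))*42)/(-18603) + (-98363 - 1*31931)/168882) = 424280 - (((22 + 0)*42)/(-18603) + (-98363 - 1*31931)/168882) = 424280 - ((22*42)*(-1/18603) + (-98363 - 31931)*(1/168882)) = 424280 - (924*(-1/18603) - 130294*1/168882) = 424280 - (-308/6201 - 65147/84441) = 424280 - 1*(-143328125/174539547) = 424280 + 143328125/174539547 = 74053782329285/174539547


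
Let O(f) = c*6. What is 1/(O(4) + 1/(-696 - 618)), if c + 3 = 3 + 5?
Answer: 1314/39419 ≈ 0.033334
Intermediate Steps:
c = 5 (c = -3 + (3 + 5) = -3 + 8 = 5)
O(f) = 30 (O(f) = 5*6 = 30)
1/(O(4) + 1/(-696 - 618)) = 1/(30 + 1/(-696 - 618)) = 1/(30 + 1/(-1314)) = 1/(30 - 1/1314) = 1/(39419/1314) = 1314/39419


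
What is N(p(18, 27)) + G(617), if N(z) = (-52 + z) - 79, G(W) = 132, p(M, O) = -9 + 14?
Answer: 6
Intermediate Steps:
p(M, O) = 5
N(z) = -131 + z
N(p(18, 27)) + G(617) = (-131 + 5) + 132 = -126 + 132 = 6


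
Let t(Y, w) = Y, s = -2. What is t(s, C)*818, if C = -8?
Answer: -1636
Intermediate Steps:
t(s, C)*818 = -2*818 = -1636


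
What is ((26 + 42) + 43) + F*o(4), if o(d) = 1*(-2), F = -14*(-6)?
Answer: -57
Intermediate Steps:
F = 84
o(d) = -2
((26 + 42) + 43) + F*o(4) = ((26 + 42) + 43) + 84*(-2) = (68 + 43) - 168 = 111 - 168 = -57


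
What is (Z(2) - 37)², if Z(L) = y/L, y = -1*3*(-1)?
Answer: 5041/4 ≈ 1260.3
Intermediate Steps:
y = 3 (y = -3*(-1) = 3)
Z(L) = 3/L
(Z(2) - 37)² = (3/2 - 37)² = (-71/2)² = 5041/4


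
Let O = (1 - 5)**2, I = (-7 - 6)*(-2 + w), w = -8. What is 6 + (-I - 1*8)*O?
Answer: -2202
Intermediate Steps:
I = 130 (I = (-7 - 6)*(-2 - 8) = -13*(-10) = 130)
O = 16 (O = (-4)**2 = 16)
6 + (-I - 1*8)*O = 6 + (-1*130 - 1*8)*16 = 6 + (-130 - 8)*16 = 6 - 138*16 = 6 - 2208 = -2202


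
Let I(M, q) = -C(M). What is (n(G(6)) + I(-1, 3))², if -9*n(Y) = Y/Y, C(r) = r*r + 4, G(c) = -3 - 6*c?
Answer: 2116/81 ≈ 26.123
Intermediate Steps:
G(c) = -3 - 6*c
C(r) = 4 + r² (C(r) = r² + 4 = 4 + r²)
n(Y) = -⅑ (n(Y) = -Y/(9*Y) = -⅑*1 = -⅑)
I(M, q) = -4 - M² (I(M, q) = -(4 + M²) = -4 - M²)
(n(G(6)) + I(-1, 3))² = (-⅑ + (-4 - 1*(-1)²))² = (-⅑ + (-4 - 1*1))² = (-⅑ + (-4 - 1))² = (-⅑ - 5)² = (-46/9)² = 2116/81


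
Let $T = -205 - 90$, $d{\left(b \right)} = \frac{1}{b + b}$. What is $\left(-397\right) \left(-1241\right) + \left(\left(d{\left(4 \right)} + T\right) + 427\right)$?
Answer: $\frac{3942473}{8} \approx 4.9281 \cdot 10^{5}$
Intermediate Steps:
$d{\left(b \right)} = \frac{1}{2 b}$
$T = -295$ ($T = -205 - 90 = -295$)
$\left(-397\right) \left(-1241\right) + \left(\left(d{\left(4 \right)} + T\right) + 427\right) = \left(-397\right) \left(-1241\right) + \left(\left(\frac{1}{2 \cdot 4} - 295\right) + 427\right) = 492677 + \left(\left(\frac{1}{2} \cdot \frac{1}{4} - 295\right) + 427\right) = 492677 + \left(\left(\frac{1}{8} - 295\right) + 427\right) = 492677 + \left(- \frac{2359}{8} + 427\right) = 492677 + \frac{1057}{8} = \frac{3942473}{8}$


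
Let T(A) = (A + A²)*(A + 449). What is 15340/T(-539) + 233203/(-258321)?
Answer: -14500436084/16051808619 ≈ -0.90335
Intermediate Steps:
T(A) = (449 + A)*(A + A²) (T(A) = (A + A²)*(449 + A) = (449 + A)*(A + A²))
15340/T(-539) + 233203/(-258321) = 15340/((-539*(449 + (-539)² + 450*(-539)))) + 233203/(-258321) = 15340/((-539*(449 + 290521 - 242550))) + 233203*(-1/258321) = 15340/((-539*48420)) - 233203/258321 = 15340/(-26098380) - 233203/258321 = 15340*(-1/26098380) - 233203/258321 = -767/1304919 - 233203/258321 = -14500436084/16051808619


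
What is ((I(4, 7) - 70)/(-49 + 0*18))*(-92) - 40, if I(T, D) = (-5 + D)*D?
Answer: -1016/7 ≈ -145.14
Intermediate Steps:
I(T, D) = D*(-5 + D)
((I(4, 7) - 70)/(-49 + 0*18))*(-92) - 40 = ((7*(-5 + 7) - 70)/(-49 + 0*18))*(-92) - 40 = ((7*2 - 70)/(-49 + 0))*(-92) - 40 = ((14 - 70)/(-49))*(-92) - 40 = -56*(-1/49)*(-92) - 40 = (8/7)*(-92) - 40 = -736/7 - 40 = -1016/7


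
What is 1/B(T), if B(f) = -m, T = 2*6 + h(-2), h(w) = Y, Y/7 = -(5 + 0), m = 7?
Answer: -⅐ ≈ -0.14286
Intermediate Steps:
Y = -35 (Y = 7*(-(5 + 0)) = 7*(-1*5) = 7*(-5) = -35)
h(w) = -35
T = -23 (T = 2*6 - 35 = 12 - 35 = -23)
B(f) = -7 (B(f) = -1*7 = -7)
1/B(T) = 1/(-7) = -⅐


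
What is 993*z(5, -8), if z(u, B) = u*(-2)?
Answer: -9930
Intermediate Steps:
z(u, B) = -2*u
993*z(5, -8) = 993*(-2*5) = 993*(-10) = -9930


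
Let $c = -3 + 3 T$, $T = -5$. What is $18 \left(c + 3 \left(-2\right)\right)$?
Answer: $-432$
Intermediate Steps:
$c = -18$ ($c = -3 + 3 \left(-5\right) = -3 - 15 = -18$)
$18 \left(c + 3 \left(-2\right)\right) = 18 \left(-18 + 3 \left(-2\right)\right) = 18 \left(-18 - 6\right) = 18 \left(-24\right) = -432$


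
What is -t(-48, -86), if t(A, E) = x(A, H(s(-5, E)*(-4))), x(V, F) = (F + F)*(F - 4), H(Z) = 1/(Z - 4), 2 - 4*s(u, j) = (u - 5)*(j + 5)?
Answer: 3215/323208 ≈ 0.0099472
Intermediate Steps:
s(u, j) = 1/2 - (-5 + u)*(5 + j)/4 (s(u, j) = 1/2 - (u - 5)*(j + 5)/4 = 1/2 - (-5 + u)*(5 + j)/4)
H(Z) = 1/(-4 + Z)
x(V, F) = 2*F*(-4 + F) (x(V, F) = (2*F)*(-4 + F) = 2*F*(-4 + F))
t(A, E) = 2*(-4 + 1/(-56 - 10*E))/(-56 - 10*E) (t(A, E) = 2*(-4 + 1/(-4 + (27/4 - 5/4*(-5) + 5*E/4 - 1/4*E*(-5))*(-4)))/(-4 + (27/4 - 5/4*(-5) + 5*E/4 - 1/4*E*(-5))*(-4)) = 2*(-4 + 1/(-4 + (27/4 + 25/4 + 5*E/4 + 5*E/4)*(-4)))/(-4 + (27/4 + 25/4 + 5*E/4 + 5*E/4)*(-4)) = 2*(-4 + 1/(-4 + (13 + 5*E/2)*(-4)))/(-4 + (13 + 5*E/2)*(-4)) = 2*(-4 + 1/(-4 + (-52 - 10*E)))/(-4 + (-52 - 10*E)) = 2*(-4 + 1/(-56 - 10*E))/(-56 - 10*E))
-t(-48, -86) = -5*(45 + 8*(-86))/(2*(28 + 5*(-86))**2) = -5*(45 - 688)/(2*(28 - 430)**2) = -5*(-643)/(2*(-402)**2) = -5*(-643)/(2*161604) = -1*(-3215/323208) = 3215/323208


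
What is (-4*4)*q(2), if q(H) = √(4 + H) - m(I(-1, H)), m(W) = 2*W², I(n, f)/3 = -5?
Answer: 7200 - 16*√6 ≈ 7160.8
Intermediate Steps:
I(n, f) = -15 (I(n, f) = 3*(-5) = -15)
q(H) = -450 + √(4 + H) (q(H) = √(4 + H) - 2*(-15)² = √(4 + H) - 2*225 = √(4 + H) - 1*450 = √(4 + H) - 450 = -450 + √(4 + H))
(-4*4)*q(2) = (-4*4)*(-450 + √(4 + 2)) = -16*(-450 + √6) = 7200 - 16*√6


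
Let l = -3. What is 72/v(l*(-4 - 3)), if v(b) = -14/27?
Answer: -972/7 ≈ -138.86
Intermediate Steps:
v(b) = -14/27 (v(b) = -14*1/27 = -14/27)
72/v(l*(-4 - 3)) = 72/(-14/27) = 72*(-27/14) = -972/7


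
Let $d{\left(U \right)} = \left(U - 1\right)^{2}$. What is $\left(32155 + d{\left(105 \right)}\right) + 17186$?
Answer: $60157$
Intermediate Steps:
$d{\left(U \right)} = \left(-1 + U\right)^{2}$
$\left(32155 + d{\left(105 \right)}\right) + 17186 = \left(32155 + \left(-1 + 105\right)^{2}\right) + 17186 = \left(32155 + 104^{2}\right) + 17186 = \left(32155 + 10816\right) + 17186 = 42971 + 17186 = 60157$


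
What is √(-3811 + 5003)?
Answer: 2*√298 ≈ 34.525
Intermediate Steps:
√(-3811 + 5003) = √1192 = 2*√298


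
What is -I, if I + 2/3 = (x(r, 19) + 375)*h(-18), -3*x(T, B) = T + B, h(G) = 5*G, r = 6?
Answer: 99002/3 ≈ 33001.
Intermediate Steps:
x(T, B) = -B/3 - T/3 (x(T, B) = -(T + B)/3 = -(B + T)/3 = -B/3 - T/3)
I = -99002/3 (I = -⅔ + ((-⅓*19 - ⅓*6) + 375)*(5*(-18)) = -⅔ + ((-19/3 - 2) + 375)*(-90) = -⅔ + (-25/3 + 375)*(-90) = -⅔ + (1100/3)*(-90) = -⅔ - 33000 = -99002/3 ≈ -33001.)
-I = -1*(-99002/3) = 99002/3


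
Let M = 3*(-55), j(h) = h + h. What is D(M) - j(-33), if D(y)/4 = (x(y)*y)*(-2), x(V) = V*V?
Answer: 35937066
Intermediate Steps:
x(V) = V²
j(h) = 2*h
M = -165
D(y) = -8*y³ (D(y) = 4*((y²*y)*(-2)) = 4*(y³*(-2)) = 4*(-2*y³) = -8*y³)
D(M) - j(-33) = -8*(-165)³ - 2*(-33) = -8*(-4492125) - 1*(-66) = 35937000 + 66 = 35937066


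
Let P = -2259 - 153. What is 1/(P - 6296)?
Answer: -1/8708 ≈ -0.00011484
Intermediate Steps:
P = -2412
1/(P - 6296) = 1/(-2412 - 6296) = 1/(-8708) = -1/8708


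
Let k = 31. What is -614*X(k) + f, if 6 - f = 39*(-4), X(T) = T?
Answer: -18872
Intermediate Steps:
f = 162 (f = 6 - 39*(-4) = 6 - 1*(-156) = 6 + 156 = 162)
-614*X(k) + f = -614*31 + 162 = -19034 + 162 = -18872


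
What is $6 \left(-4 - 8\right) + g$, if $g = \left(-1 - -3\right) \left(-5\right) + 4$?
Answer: $-78$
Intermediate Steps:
$g = -6$ ($g = \left(-1 + 3\right) \left(-5\right) + 4 = 2 \left(-5\right) + 4 = -10 + 4 = -6$)
$6 \left(-4 - 8\right) + g = 6 \left(-4 - 8\right) - 6 = 6 \left(-12\right) - 6 = -72 - 6 = -78$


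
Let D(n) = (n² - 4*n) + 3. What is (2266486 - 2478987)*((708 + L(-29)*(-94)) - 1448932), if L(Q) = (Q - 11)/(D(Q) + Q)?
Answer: 286513564892784/931 ≈ 3.0775e+11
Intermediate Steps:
D(n) = 3 + n² - 4*n
L(Q) = (-11 + Q)/(3 + Q² - 3*Q) (L(Q) = (Q - 11)/((3 + Q² - 4*Q) + Q) = (-11 + Q)/(3 + Q² - 3*Q))
(2266486 - 2478987)*((708 + L(-29)*(-94)) - 1448932) = (2266486 - 2478987)*((708 + ((-11 - 29)/(3 + (-29)² - 3*(-29)))*(-94)) - 1448932) = -212501*((708 + (-40/(3 + 841 + 87))*(-94)) - 1448932) = -212501*((708 + (-40/931)*(-94)) - 1448932) = -212501*((708 + ((1/931)*(-40))*(-94)) - 1448932) = -212501*((708 - 40/931*(-94)) - 1448932) = -212501*((708 + 3760/931) - 1448932) = -212501*(662908/931 - 1448932) = -212501*(-1348292784/931) = 286513564892784/931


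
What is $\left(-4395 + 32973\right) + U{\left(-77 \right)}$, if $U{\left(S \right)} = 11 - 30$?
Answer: $28559$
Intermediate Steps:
$U{\left(S \right)} = -19$ ($U{\left(S \right)} = 11 - 30 = -19$)
$\left(-4395 + 32973\right) + U{\left(-77 \right)} = \left(-4395 + 32973\right) - 19 = 28578 - 19 = 28559$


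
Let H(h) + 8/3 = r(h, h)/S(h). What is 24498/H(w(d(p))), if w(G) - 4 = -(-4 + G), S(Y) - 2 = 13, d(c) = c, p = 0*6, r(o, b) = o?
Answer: -183735/16 ≈ -11483.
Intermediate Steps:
p = 0
S(Y) = 15 (S(Y) = 2 + 13 = 15)
w(G) = 8 - G (w(G) = 4 - (-4 + G) = 4 + (4 - G) = 8 - G)
H(h) = -8/3 + h/15
24498/H(w(d(p))) = 24498/(-8/3 + (8 - 1*0)/15) = 24498/(-8/3 + (8 + 0)/15) = 24498/(-8/3 + (1/15)*8) = 24498/(-8/3 + 8/15) = 24498/(-32/15) = 24498*(-15/32) = -183735/16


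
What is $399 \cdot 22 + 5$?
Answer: $8783$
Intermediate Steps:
$399 \cdot 22 + 5 = 8778 + 5 = 8783$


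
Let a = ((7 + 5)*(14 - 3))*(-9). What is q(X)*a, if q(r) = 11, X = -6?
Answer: -13068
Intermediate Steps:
a = -1188 (a = (12*11)*(-9) = 132*(-9) = -1188)
q(X)*a = 11*(-1188) = -13068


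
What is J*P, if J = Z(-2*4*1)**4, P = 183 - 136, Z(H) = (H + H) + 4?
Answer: 974592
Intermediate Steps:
Z(H) = 4 + 2*H (Z(H) = 2*H + 4 = 4 + 2*H)
P = 47
J = 20736 (J = (4 + 2*(-2*4*1))**4 = (4 + 2*(-8*1))**4 = (4 + 2*(-8))**4 = (4 - 16)**4 = (-12)**4 = 20736)
J*P = 20736*47 = 974592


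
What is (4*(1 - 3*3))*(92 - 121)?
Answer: 928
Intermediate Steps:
(4*(1 - 3*3))*(92 - 121) = (4*(1 - 9))*(-29) = (4*(-8))*(-29) = -32*(-29) = 928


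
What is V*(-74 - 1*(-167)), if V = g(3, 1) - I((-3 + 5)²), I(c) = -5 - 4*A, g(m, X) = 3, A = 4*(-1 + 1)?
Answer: 744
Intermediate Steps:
A = 0 (A = 4*0 = 0)
I(c) = -5 (I(c) = -5 - 4*0 = -5 + 0 = -5)
V = 8 (V = 3 - 1*(-5) = 3 + 5 = 8)
V*(-74 - 1*(-167)) = 8*(-74 - 1*(-167)) = 8*(-74 + 167) = 8*93 = 744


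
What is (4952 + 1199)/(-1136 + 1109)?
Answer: -6151/27 ≈ -227.81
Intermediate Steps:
(4952 + 1199)/(-1136 + 1109) = 6151/(-27) = 6151*(-1/27) = -6151/27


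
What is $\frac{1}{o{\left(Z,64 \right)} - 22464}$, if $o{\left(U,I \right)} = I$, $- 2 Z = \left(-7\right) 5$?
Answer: $- \frac{1}{22400} \approx -4.4643 \cdot 10^{-5}$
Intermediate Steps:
$Z = \frac{35}{2}$ ($Z = - \frac{\left(-7\right) 5}{2} = \left(- \frac{1}{2}\right) \left(-35\right) = \frac{35}{2} \approx 17.5$)
$\frac{1}{o{\left(Z,64 \right)} - 22464} = \frac{1}{64 - 22464} = \frac{1}{-22400} = - \frac{1}{22400}$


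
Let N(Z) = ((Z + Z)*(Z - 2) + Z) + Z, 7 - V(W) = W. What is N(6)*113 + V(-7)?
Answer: 6794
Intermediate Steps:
V(W) = 7 - W
N(Z) = 2*Z + 2*Z*(-2 + Z) (N(Z) = ((2*Z)*(-2 + Z) + Z) + Z = (2*Z*(-2 + Z) + Z) + Z = (Z + 2*Z*(-2 + Z)) + Z = 2*Z + 2*Z*(-2 + Z))
N(6)*113 + V(-7) = (2*6*(-1 + 6))*113 + (7 - 1*(-7)) = (2*6*5)*113 + (7 + 7) = 60*113 + 14 = 6780 + 14 = 6794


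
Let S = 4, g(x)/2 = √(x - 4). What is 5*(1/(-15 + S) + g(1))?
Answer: -5/11 + 10*I*√3 ≈ -0.45455 + 17.32*I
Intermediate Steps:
g(x) = 2*√(-4 + x) (g(x) = 2*√(x - 4) = 2*√(-4 + x))
5*(1/(-15 + S) + g(1)) = 5*(1/(-15 + 4) + 2*√(-4 + 1)) = 5*(1/(-11) + 2*√(-3)) = 5*(-1/11 + 2*(I*√3)) = 5*(-1/11 + 2*I*√3) = -5/11 + 10*I*√3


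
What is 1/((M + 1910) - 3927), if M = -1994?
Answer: -1/4011 ≈ -0.00024931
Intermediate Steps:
1/((M + 1910) - 3927) = 1/((-1994 + 1910) - 3927) = 1/(-84 - 3927) = 1/(-4011) = -1/4011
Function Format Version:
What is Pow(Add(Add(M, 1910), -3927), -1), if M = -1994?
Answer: Rational(-1, 4011) ≈ -0.00024931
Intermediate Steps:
Pow(Add(Add(M, 1910), -3927), -1) = Pow(Add(Add(-1994, 1910), -3927), -1) = Pow(Add(-84, -3927), -1) = Pow(-4011, -1) = Rational(-1, 4011)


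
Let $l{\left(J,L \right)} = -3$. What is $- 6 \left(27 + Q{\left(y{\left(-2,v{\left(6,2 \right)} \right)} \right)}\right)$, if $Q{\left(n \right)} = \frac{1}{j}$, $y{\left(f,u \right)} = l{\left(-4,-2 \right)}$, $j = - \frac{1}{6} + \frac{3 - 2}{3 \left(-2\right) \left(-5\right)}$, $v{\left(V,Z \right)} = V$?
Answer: $-117$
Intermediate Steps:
$j = - \frac{2}{15}$ ($j = \left(-1\right) \frac{1}{6} + \frac{3 - 2}{\left(-6\right) \left(-5\right)} = - \frac{1}{6} + 1 \cdot \frac{1}{30} = - \frac{1}{6} + \frac{1}{30} = - \frac{2}{15} \approx -0.13333$)
$y{\left(f,u \right)} = -3$
$Q{\left(n \right)} = - \frac{15}{2}$ ($Q{\left(n \right)} = \frac{1}{- \frac{2}{15}} = - \frac{15}{2}$)
$- 6 \left(27 + Q{\left(y{\left(-2,v{\left(6,2 \right)} \right)} \right)}\right) = - 6 \left(27 - \frac{15}{2}\right) = \left(-6\right) \frac{39}{2} = -117$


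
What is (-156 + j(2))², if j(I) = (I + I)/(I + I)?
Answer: 24025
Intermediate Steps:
j(I) = 1 (j(I) = (2*I)/((2*I)) = (2*I)*(1/(2*I)) = 1)
(-156 + j(2))² = (-156 + 1)² = (-155)² = 24025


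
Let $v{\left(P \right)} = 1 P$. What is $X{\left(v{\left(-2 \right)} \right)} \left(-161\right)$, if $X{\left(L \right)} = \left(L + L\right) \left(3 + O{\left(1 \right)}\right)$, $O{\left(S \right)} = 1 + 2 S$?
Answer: $3864$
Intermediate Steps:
$v{\left(P \right)} = P$
$X{\left(L \right)} = 12 L$ ($X{\left(L \right)} = \left(L + L\right) \left(3 + \left(1 + 2 \cdot 1\right)\right) = 2 L \left(3 + \left(1 + 2\right)\right) = 2 L \left(3 + 3\right) = 2 L 6 = 12 L$)
$X{\left(v{\left(-2 \right)} \right)} \left(-161\right) = 12 \left(-2\right) \left(-161\right) = \left(-24\right) \left(-161\right) = 3864$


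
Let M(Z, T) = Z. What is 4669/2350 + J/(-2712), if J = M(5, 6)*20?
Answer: 776708/398325 ≈ 1.9499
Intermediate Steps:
J = 100 (J = 5*20 = 100)
4669/2350 + J/(-2712) = 4669/2350 + 100/(-2712) = 4669*(1/2350) + 100*(-1/2712) = 4669/2350 - 25/678 = 776708/398325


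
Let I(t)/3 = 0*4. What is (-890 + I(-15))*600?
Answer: -534000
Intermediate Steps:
I(t) = 0 (I(t) = 3*(0*4) = 3*0 = 0)
(-890 + I(-15))*600 = (-890 + 0)*600 = -890*600 = -534000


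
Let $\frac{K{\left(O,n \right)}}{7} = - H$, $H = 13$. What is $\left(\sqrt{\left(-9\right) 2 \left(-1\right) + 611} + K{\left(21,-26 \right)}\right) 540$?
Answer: $-49140 + 540 \sqrt{629} \approx -35597.0$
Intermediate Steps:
$K{\left(O,n \right)} = -91$ ($K{\left(O,n \right)} = 7 \left(\left(-1\right) 13\right) = 7 \left(-13\right) = -91$)
$\left(\sqrt{\left(-9\right) 2 \left(-1\right) + 611} + K{\left(21,-26 \right)}\right) 540 = \left(\sqrt{\left(-9\right) 2 \left(-1\right) + 611} - 91\right) 540 = \left(\sqrt{\left(-18\right) \left(-1\right) + 611} - 91\right) 540 = \left(\sqrt{18 + 611} - 91\right) 540 = \left(\sqrt{629} - 91\right) 540 = \left(-91 + \sqrt{629}\right) 540 = -49140 + 540 \sqrt{629}$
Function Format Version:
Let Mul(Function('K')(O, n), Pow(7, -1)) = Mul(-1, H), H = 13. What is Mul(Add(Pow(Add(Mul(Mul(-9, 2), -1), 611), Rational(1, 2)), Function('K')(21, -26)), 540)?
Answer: Add(-49140, Mul(540, Pow(629, Rational(1, 2)))) ≈ -35597.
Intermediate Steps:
Function('K')(O, n) = -91 (Function('K')(O, n) = Mul(7, Mul(-1, 13)) = Mul(7, -13) = -91)
Mul(Add(Pow(Add(Mul(Mul(-9, 2), -1), 611), Rational(1, 2)), Function('K')(21, -26)), 540) = Mul(Add(Pow(Add(Mul(Mul(-9, 2), -1), 611), Rational(1, 2)), -91), 540) = Mul(Add(Pow(Add(Mul(-18, -1), 611), Rational(1, 2)), -91), 540) = Mul(Add(Pow(Add(18, 611), Rational(1, 2)), -91), 540) = Mul(Add(Pow(629, Rational(1, 2)), -91), 540) = Mul(Add(-91, Pow(629, Rational(1, 2))), 540) = Add(-49140, Mul(540, Pow(629, Rational(1, 2))))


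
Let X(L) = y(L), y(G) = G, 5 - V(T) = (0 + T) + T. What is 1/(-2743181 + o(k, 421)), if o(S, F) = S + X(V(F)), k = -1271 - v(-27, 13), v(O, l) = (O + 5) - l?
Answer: -1/2745254 ≈ -3.6426e-7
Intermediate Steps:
V(T) = 5 - 2*T (V(T) = 5 - ((0 + T) + T) = 5 - (T + T) = 5 - 2*T)
X(L) = L
v(O, l) = 5 + O - l (v(O, l) = (5 + O) - l = 5 + O - l)
k = -1236 (k = -1271 - (5 - 27 - 1*13) = -1271 - (5 - 27 - 13) = -1271 - 1*(-35) = -1271 + 35 = -1236)
o(S, F) = 5 + S - 2*F (o(S, F) = S + (5 - 2*F) = 5 + S - 2*F)
1/(-2743181 + o(k, 421)) = 1/(-2743181 + (5 - 1236 - 2*421)) = 1/(-2743181 + (5 - 1236 - 842)) = 1/(-2743181 - 2073) = 1/(-2745254) = -1/2745254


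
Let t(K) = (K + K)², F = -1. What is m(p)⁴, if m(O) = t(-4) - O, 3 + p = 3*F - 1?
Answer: 25411681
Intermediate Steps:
t(K) = 4*K² (t(K) = (2*K)² = 4*K²)
p = -7 (p = -3 + (3*(-1) - 1) = -3 + (-3 - 1) = -3 - 4 = -7)
m(O) = 64 - O (m(O) = 4*(-4)² - O = 4*16 - O = 64 - O)
m(p)⁴ = (64 - 1*(-7))⁴ = (64 + 7)⁴ = 71⁴ = 25411681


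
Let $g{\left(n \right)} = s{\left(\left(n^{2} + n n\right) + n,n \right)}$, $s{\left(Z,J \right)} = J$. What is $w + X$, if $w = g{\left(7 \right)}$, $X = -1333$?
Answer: $-1326$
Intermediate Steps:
$g{\left(n \right)} = n$
$w = 7$
$w + X = 7 - 1333 = -1326$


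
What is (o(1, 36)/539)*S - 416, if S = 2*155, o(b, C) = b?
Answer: -223914/539 ≈ -415.42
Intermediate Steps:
S = 310
(o(1, 36)/539)*S - 416 = (1/539)*310 - 416 = 310/539 - 416 = -223914/539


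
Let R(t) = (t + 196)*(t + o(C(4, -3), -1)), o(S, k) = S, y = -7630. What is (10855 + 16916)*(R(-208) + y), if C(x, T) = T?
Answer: -141576558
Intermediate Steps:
R(t) = (-3 + t)*(196 + t) (R(t) = (t + 196)*(t - 3) = (196 + t)*(-3 + t) = (-3 + t)*(196 + t))
(10855 + 16916)*(R(-208) + y) = (10855 + 16916)*((-588 + (-208)² + 193*(-208)) - 7630) = 27771*((-588 + 43264 - 40144) - 7630) = 27771*(2532 - 7630) = 27771*(-5098) = -141576558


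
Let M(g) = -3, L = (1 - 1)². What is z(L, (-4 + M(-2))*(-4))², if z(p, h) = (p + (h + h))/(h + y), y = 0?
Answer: 4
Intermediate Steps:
L = 0 (L = 0² = 0)
z(p, h) = (p + 2*h)/h (z(p, h) = (p + (h + h))/(h + 0) = (p + 2*h)/h)
z(L, (-4 + M(-2))*(-4))² = (2 + 0/(((-4 - 3)*(-4))))² = (2 + 0/((-7*(-4))))² = (2 + 0/28)² = (2 + 0*(1/28))² = (2 + 0)² = 2² = 4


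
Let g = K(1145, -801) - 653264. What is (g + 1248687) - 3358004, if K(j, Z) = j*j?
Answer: -1451556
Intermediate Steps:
K(j, Z) = j²
g = 657761 (g = 1145² - 653264 = 1311025 - 653264 = 657761)
(g + 1248687) - 3358004 = (657761 + 1248687) - 3358004 = 1906448 - 3358004 = -1451556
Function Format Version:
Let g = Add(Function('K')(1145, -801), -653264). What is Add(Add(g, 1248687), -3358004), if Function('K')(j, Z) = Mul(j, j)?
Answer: -1451556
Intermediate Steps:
Function('K')(j, Z) = Pow(j, 2)
g = 657761 (g = Add(Pow(1145, 2), -653264) = Add(1311025, -653264) = 657761)
Add(Add(g, 1248687), -3358004) = Add(Add(657761, 1248687), -3358004) = Add(1906448, -3358004) = -1451556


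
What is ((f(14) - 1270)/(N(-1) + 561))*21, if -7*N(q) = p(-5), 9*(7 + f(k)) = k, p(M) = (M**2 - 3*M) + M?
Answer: -80353/1668 ≈ -48.173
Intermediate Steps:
p(M) = M**2 - 2*M
f(k) = -7 + k/9
N(q) = -5 (N(q) = -(-5)*(-2 - 5)/7 = -(-5)*(-7)/7 = -1/7*35 = -5)
((f(14) - 1270)/(N(-1) + 561))*21 = (((-7 + (1/9)*14) - 1270)/(-5 + 561))*21 = (((-7 + 14/9) - 1270)/556)*21 = ((-49/9 - 1270)*(1/556))*21 = -11479/9*1/556*21 = -11479/5004*21 = -80353/1668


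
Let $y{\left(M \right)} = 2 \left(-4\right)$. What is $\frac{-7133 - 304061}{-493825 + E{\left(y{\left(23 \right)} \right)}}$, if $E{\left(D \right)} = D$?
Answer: $\frac{311194}{493833} \approx 0.63016$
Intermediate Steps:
$y{\left(M \right)} = -8$
$\frac{-7133 - 304061}{-493825 + E{\left(y{\left(23 \right)} \right)}} = \frac{-7133 - 304061}{-493825 - 8} = - \frac{311194}{-493833} = \left(-311194\right) \left(- \frac{1}{493833}\right) = \frac{311194}{493833}$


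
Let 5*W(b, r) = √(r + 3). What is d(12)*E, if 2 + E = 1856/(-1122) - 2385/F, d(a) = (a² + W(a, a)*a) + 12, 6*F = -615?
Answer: 23459488/7667 + 1804576*√15/38335 ≈ 3242.1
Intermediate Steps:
W(b, r) = √(3 + r)/5 (W(b, r) = √(r + 3)/5 = √(3 + r)/5)
F = -205/2 (F = (⅙)*(-615) = -205/2 ≈ -102.50)
d(a) = 12 + a² + a*√(3 + a)/5 (d(a) = (a² + (√(3 + a)/5)*a) + 12 = (a² + a*√(3 + a)/5) + 12 = 12 + a² + a*√(3 + a)/5)
E = 451144/23001 (E = -2 + (1856/(-1122) - 2385/(-205/2)) = -2 + (1856*(-1/1122) - 2385*(-2/205)) = -2 + (-928/561 + 954/41) = -2 + 497146/23001 = 451144/23001 ≈ 19.614)
d(12)*E = (12 + 12² + (⅕)*12*√(3 + 12))*(451144/23001) = (12 + 144 + (⅕)*12*√15)*(451144/23001) = (12 + 144 + 12*√15/5)*(451144/23001) = (156 + 12*√15/5)*(451144/23001) = 23459488/7667 + 1804576*√15/38335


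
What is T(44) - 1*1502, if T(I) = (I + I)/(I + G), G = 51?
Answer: -142602/95 ≈ -1501.1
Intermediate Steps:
T(I) = 2*I/(51 + I) (T(I) = (I + I)/(I + 51) = (2*I)/(51 + I) = 2*I/(51 + I))
T(44) - 1*1502 = 2*44/(51 + 44) - 1*1502 = 2*44/95 - 1502 = 2*44*(1/95) - 1502 = 88/95 - 1502 = -142602/95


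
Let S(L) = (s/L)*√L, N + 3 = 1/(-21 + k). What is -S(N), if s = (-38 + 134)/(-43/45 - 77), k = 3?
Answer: -648*I*√110/9647 ≈ -0.7045*I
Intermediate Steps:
N = -55/18 (N = -3 + 1/(-21 + 3) = -3 + 1/(-18) = -3 - 1/18 = -55/18 ≈ -3.0556)
s = -1080/877 (s = 96/(-43*1/45 - 77) = 96/(-43/45 - 77) = 96/(-3508/45) = 96*(-45/3508) = -1080/877 ≈ -1.2315)
S(L) = -1080/(877*√L) (S(L) = (-1080/(877*L))*√L = -1080/(877*√L))
-S(N) = -(-1080)/(877*√(-55/18)) = -(-1080)*(-3*I*√110/55)/877 = -648*I*√110/9647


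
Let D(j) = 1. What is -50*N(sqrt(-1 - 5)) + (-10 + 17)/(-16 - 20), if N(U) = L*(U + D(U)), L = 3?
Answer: -5407/36 - 150*I*sqrt(6) ≈ -150.19 - 367.42*I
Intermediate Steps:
N(U) = 3 + 3*U (N(U) = 3*(U + 1) = 3*(1 + U) = 3 + 3*U)
-50*N(sqrt(-1 - 5)) + (-10 + 17)/(-16 - 20) = -50*(3 + 3*sqrt(-1 - 5)) + (-10 + 17)/(-16 - 20) = -50*(3 + 3*sqrt(-6)) + 7/(-36) = -50*(3 + 3*(I*sqrt(6))) + 7*(-1/36) = -50*(3 + 3*I*sqrt(6)) - 7/36 = (-150 - 150*I*sqrt(6)) - 7/36 = -5407/36 - 150*I*sqrt(6)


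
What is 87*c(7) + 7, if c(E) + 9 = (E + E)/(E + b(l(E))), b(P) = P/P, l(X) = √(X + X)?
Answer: -2495/4 ≈ -623.75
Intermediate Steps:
l(X) = √2*√X (l(X) = √(2*X) = √2*√X)
b(P) = 1
c(E) = -9 + 2*E/(1 + E) (c(E) = -9 + (E + E)/(E + 1) = -9 + (2*E)/(1 + E) = -9 + 2*E/(1 + E))
87*c(7) + 7 = 87*((-9 - 7*7)/(1 + 7)) + 7 = 87*((-9 - 49)/8) + 7 = 87*((⅛)*(-58)) + 7 = 87*(-29/4) + 7 = -2523/4 + 7 = -2495/4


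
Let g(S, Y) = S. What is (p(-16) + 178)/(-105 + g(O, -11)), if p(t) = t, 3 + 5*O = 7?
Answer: -810/521 ≈ -1.5547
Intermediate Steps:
O = 4/5 (O = -3/5 + (1/5)*7 = -3/5 + 7/5 = 4/5 ≈ 0.80000)
(p(-16) + 178)/(-105 + g(O, -11)) = (-16 + 178)/(-105 + 4/5) = 162/(-521/5) = 162*(-5/521) = -810/521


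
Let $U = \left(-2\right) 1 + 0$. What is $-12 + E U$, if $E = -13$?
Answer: $14$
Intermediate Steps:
$U = -2$ ($U = -2 + 0 = -2$)
$-12 + E U = -12 - -26 = -12 + 26 = 14$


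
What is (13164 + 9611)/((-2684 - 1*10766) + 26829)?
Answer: 22775/13379 ≈ 1.7023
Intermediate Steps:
(13164 + 9611)/((-2684 - 1*10766) + 26829) = 22775/((-2684 - 10766) + 26829) = 22775/(-13450 + 26829) = 22775/13379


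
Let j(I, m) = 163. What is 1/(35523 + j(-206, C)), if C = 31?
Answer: 1/35686 ≈ 2.8022e-5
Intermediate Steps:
1/(35523 + j(-206, C)) = 1/(35523 + 163) = 1/35686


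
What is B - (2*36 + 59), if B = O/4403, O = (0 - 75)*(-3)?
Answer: -576568/4403 ≈ -130.95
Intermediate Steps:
O = 225 (O = -75*(-3) = 225)
B = 225/4403 ≈ 0.051102
B - (2*36 + 59) = 225/4403 - (2*36 + 59) = 225/4403 - (72 + 59) = 225/4403 - 1*131 = 225/4403 - 131 = -576568/4403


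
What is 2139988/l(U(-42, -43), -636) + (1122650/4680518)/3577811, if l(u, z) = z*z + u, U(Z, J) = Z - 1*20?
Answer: 8959064576045529231/1693163829349189633 ≈ 5.2913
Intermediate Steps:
U(Z, J) = -20 + Z (U(Z, J) = Z - 20 = -20 + Z)
l(u, z) = u + z² (l(u, z) = z² + u = u + z²)
2139988/l(U(-42, -43), -636) + (1122650/4680518)/3577811 = 2139988/((-20 - 42) + (-636)²) + (1122650/4680518)/3577811 = 2139988/(-62 + 404496) + (1122650*(1/4680518))*(1/3577811) = 2139988/404434 + (561325/2340259)*(1/3577811) = 2139988*(1/404434) + 561325/8373004393049 = 1069994/202217 + 561325/8373004393049 = 8959064576045529231/1693163829349189633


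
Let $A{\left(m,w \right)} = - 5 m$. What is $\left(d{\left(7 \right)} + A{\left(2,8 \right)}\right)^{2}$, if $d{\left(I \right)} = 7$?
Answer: $9$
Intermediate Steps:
$\left(d{\left(7 \right)} + A{\left(2,8 \right)}\right)^{2} = \left(7 - 10\right)^{2} = \left(-3\right)^{2} = 9$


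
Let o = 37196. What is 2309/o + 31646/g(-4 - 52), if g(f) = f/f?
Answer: 1177106925/37196 ≈ 31646.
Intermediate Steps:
g(f) = 1
2309/o + 31646/g(-4 - 52) = 2309/37196 + 31646/1 = 2309*(1/37196) + 31646*1 = 2309/37196 + 31646 = 1177106925/37196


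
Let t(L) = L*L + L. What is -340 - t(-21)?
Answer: -760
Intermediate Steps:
t(L) = L + L**2 (t(L) = L**2 + L = L + L**2)
-340 - t(-21) = -340 - (-21)*(1 - 21) = -340 - (-21)*(-20) = -340 - 1*420 = -340 - 420 = -760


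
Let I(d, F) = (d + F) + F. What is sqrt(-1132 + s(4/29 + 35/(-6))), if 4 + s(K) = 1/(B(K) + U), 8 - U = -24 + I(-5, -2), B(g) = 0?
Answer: 45*I*sqrt(943)/41 ≈ 33.704*I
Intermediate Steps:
I(d, F) = d + 2*F (I(d, F) = (F + d) + F = d + 2*F)
U = 41 (U = 8 - (-24 + (-5 + 2*(-2))) = 8 - (-24 + (-5 - 4)) = 8 - (-24 - 9) = 8 - 1*(-33) = 8 + 33 = 41)
s(K) = -163/41 (s(K) = -4 + 1/(0 + 41) = -4 + 1/41 = -163/41)
sqrt(-1132 + s(4/29 + 35/(-6))) = sqrt(-1132 - 163/41) = sqrt(-46575/41) = 45*I*sqrt(943)/41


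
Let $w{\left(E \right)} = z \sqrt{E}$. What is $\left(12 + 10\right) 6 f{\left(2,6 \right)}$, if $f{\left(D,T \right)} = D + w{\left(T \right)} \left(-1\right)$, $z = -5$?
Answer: $264 + 660 \sqrt{6} \approx 1880.7$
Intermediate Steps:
$w{\left(E \right)} = - 5 \sqrt{E}$
$f{\left(D,T \right)} = D + 5 \sqrt{T}$ ($f{\left(D,T \right)} = D + - 5 \sqrt{T} \left(-1\right) = D + 5 \sqrt{T}$)
$\left(12 + 10\right) 6 f{\left(2,6 \right)} = \left(12 + 10\right) 6 \left(2 + 5 \sqrt{6}\right) = 22 \cdot 6 \left(2 + 5 \sqrt{6}\right) = 132 \left(2 + 5 \sqrt{6}\right) = 264 + 660 \sqrt{6}$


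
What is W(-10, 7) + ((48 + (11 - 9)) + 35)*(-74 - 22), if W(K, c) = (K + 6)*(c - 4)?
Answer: -8172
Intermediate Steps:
W(K, c) = (-4 + c)*(6 + K) (W(K, c) = (6 + K)*(-4 + c) = (-4 + c)*(6 + K))
W(-10, 7) + ((48 + (11 - 9)) + 35)*(-74 - 22) = (-24 - 4*(-10) + 6*7 - 10*7) + ((48 + (11 - 9)) + 35)*(-74 - 22) = (-24 + 40 + 42 - 70) + ((48 + 2) + 35)*(-96) = -12 + (50 + 35)*(-96) = -12 + 85*(-96) = -12 - 8160 = -8172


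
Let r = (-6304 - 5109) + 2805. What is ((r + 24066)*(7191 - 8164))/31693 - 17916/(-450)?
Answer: -1033412252/2376975 ≈ -434.76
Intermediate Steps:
r = -8608 (r = -11413 + 2805 = -8608)
((r + 24066)*(7191 - 8164))/31693 - 17916/(-450) = ((-8608 + 24066)*(7191 - 8164))/31693 - 17916/(-450) = (15458*(-973))*(1/31693) - 17916*(-1/450) = -15040634*1/31693 + 2986/75 = -15040634/31693 + 2986/75 = -1033412252/2376975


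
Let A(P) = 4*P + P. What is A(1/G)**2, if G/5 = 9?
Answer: 1/81 ≈ 0.012346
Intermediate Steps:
G = 45 (G = 5*9 = 45)
A(P) = 5*P
A(1/G)**2 = (5/45)**2 = (5*(1/45))**2 = (1/9)**2 = 1/81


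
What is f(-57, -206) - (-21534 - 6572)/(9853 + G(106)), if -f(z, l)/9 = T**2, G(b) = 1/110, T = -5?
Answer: -240770315/1083831 ≈ -222.15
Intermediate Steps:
G(b) = 1/110
f(z, l) = -225 (f(z, l) = -9*(-5)**2 = -9*25 = -225)
f(-57, -206) - (-21534 - 6572)/(9853 + G(106)) = -225 - (-21534 - 6572)/(9853 + 1/110) = -225 - (-28106)/1083831/110 = -225 - (-28106)*110/1083831 = -225 - 1*(-3091660/1083831) = -225 + 3091660/1083831 = -240770315/1083831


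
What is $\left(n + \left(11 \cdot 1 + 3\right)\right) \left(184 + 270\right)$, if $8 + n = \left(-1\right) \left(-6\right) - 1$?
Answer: $4994$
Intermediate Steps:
$n = -3$ ($n = -8 - -5 = -8 + \left(6 - 1\right) = -8 + 5 = -3$)
$\left(n + \left(11 \cdot 1 + 3\right)\right) \left(184 + 270\right) = \left(-3 + \left(11 \cdot 1 + 3\right)\right) \left(184 + 270\right) = \left(-3 + \left(11 + 3\right)\right) 454 = \left(-3 + 14\right) 454 = 11 \cdot 454 = 4994$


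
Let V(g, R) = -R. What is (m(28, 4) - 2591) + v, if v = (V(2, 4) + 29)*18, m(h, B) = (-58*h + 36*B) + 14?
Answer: -3607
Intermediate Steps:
m(h, B) = 14 - 58*h + 36*B
v = 450 (v = (-1*4 + 29)*18 = (-4 + 29)*18 = 25*18 = 450)
(m(28, 4) - 2591) + v = ((14 - 58*28 + 36*4) - 2591) + 450 = ((14 - 1624 + 144) - 2591) + 450 = (-1466 - 2591) + 450 = -4057 + 450 = -3607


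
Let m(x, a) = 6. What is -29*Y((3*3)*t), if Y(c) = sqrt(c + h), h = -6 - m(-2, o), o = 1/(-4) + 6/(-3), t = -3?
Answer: -29*I*sqrt(39) ≈ -181.1*I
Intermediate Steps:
o = -9/4 (o = 1*(-1/4) + 6*(-1/3) = -1/4 - 2 = -9/4 ≈ -2.2500)
h = -12 (h = -6 - 1*6 = -6 - 6 = -12)
Y(c) = sqrt(-12 + c) (Y(c) = sqrt(c - 12) = sqrt(-12 + c))
-29*Y((3*3)*t) = -29*sqrt(-12 + (3*3)*(-3)) = -29*sqrt(-12 + 9*(-3)) = -29*sqrt(-12 - 27) = -29*I*sqrt(39)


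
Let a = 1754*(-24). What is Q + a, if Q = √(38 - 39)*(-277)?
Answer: -42096 - 277*I ≈ -42096.0 - 277.0*I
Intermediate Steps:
a = -42096
Q = -277*I (Q = √(-1)*(-277) = I*(-277) = -277*I ≈ -277.0*I)
Q + a = -277*I - 42096 = -42096 - 277*I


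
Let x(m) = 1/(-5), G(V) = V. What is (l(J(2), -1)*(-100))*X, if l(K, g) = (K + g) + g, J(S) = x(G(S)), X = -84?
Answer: -18480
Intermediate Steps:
x(m) = -⅕
J(S) = -⅕
l(K, g) = K + 2*g
(l(J(2), -1)*(-100))*X = ((-⅕ + 2*(-1))*(-100))*(-84) = ((-⅕ - 2)*(-100))*(-84) = -11/5*(-100)*(-84) = 220*(-84) = -18480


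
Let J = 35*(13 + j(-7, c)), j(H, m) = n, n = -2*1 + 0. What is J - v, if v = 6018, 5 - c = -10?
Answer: -5633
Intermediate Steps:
c = 15 (c = 5 - 1*(-10) = 5 + 10 = 15)
n = -2 (n = -2 + 0 = -2)
j(H, m) = -2
J = 385 (J = 35*(13 - 2) = 35*11 = 385)
J - v = 385 - 1*6018 = 385 - 6018 = -5633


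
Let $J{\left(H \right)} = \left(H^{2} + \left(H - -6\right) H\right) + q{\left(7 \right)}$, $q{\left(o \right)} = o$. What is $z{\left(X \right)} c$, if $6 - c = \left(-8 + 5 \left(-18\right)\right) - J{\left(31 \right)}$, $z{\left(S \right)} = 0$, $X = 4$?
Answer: $0$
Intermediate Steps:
$J{\left(H \right)} = 7 + H^{2} + H \left(6 + H\right)$ ($J{\left(H \right)} = \left(H^{2} + \left(H - -6\right) H\right) + 7 = \left(H^{2} + \left(H + 6\right) H\right) + 7 = \left(H^{2} + \left(6 + H\right) H\right) + 7 = \left(H^{2} + H \left(6 + H\right)\right) + 7 = 7 + H^{2} + H \left(6 + H\right)$)
$c = 2219$ ($c = 6 - \left(\left(-8 + 5 \left(-18\right)\right) - \left(7 + 2 \cdot 31^{2} + 6 \cdot 31\right)\right) = 6 - \left(\left(-8 - 90\right) - \left(7 + 2 \cdot 961 + 186\right)\right) = 6 - \left(-98 - \left(7 + 1922 + 186\right)\right) = 6 - \left(-98 - 2115\right) = 6 - -2213 = 6 + 2213 = 2219$)
$z{\left(X \right)} c = 0 \cdot 2219 = 0$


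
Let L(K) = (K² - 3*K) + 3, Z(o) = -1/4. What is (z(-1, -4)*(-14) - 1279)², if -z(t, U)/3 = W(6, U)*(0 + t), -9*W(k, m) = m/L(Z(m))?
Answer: 55202912209/33489 ≈ 1.6484e+6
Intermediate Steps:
Z(o) = -¼ (Z(o) = -1*¼ = -¼)
L(K) = 3 + K² - 3*K
W(k, m) = -16*m/549 (W(k, m) = -m/(9*(3 + (-¼)² - 3*(-¼))) = -m/(9*(3 + 1/16 + ¾)) = -m/(9*61/16) = -m*16/(9*61) = -16*m/549)
z(t, U) = 16*U*t/183 (z(t, U) = -3*(-16*U/549)*(0 + t) = -3*(-16*U/549)*t = -(-16)*U*t/183 = 16*U*t/183)
(z(-1, -4)*(-14) - 1279)² = (((16/183)*(-4)*(-1))*(-14) - 1279)² = ((64/183)*(-14) - 1279)² = (-896/183 - 1279)² = (-234953/183)² = 55202912209/33489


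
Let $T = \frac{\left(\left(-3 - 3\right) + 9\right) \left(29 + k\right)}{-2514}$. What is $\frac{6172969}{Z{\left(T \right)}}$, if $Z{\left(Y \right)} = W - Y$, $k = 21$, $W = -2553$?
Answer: $- \frac{2586474011}{1069682} \approx -2418.0$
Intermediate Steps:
$T = - \frac{25}{419}$ ($T = \frac{\left(\left(-3 - 3\right) + 9\right) \left(29 + 21\right)}{-2514} = \left(-6 + 9\right) 50 \left(- \frac{1}{2514}\right) = 3 \cdot 50 \left(- \frac{1}{2514}\right) = 150 \left(- \frac{1}{2514}\right) = - \frac{25}{419} \approx -0.059666$)
$Z{\left(Y \right)} = -2553 - Y$
$\frac{6172969}{Z{\left(T \right)}} = \frac{6172969}{-2553 - - \frac{25}{419}} = \frac{6172969}{-2553 + \frac{25}{419}} = \frac{6172969}{- \frac{1069682}{419}} = 6172969 \left(- \frac{419}{1069682}\right) = - \frac{2586474011}{1069682}$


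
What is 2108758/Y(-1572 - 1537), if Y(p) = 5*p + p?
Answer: -1054379/9327 ≈ -113.05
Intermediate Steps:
Y(p) = 6*p
2108758/Y(-1572 - 1537) = 2108758/((6*(-1572 - 1537))) = 2108758/((6*(-3109))) = 2108758/(-18654) = 2108758*(-1/18654) = -1054379/9327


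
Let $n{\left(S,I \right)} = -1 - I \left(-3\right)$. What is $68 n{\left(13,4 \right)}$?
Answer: $748$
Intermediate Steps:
$n{\left(S,I \right)} = -1 + 3 I$ ($n{\left(S,I \right)} = -1 - - 3 I = -1 + 3 I$)
$68 n{\left(13,4 \right)} = 68 \left(-1 + 3 \cdot 4\right) = 68 \left(-1 + 12\right) = 68 \cdot 11 = 748$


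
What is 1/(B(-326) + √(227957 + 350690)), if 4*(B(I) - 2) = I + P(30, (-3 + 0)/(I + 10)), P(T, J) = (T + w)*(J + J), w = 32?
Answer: 7909164/57154923991 + 99856*√578647/57154923991 ≈ 0.0014674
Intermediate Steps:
P(T, J) = 2*J*(32 + T) (P(T, J) = (T + 32)*(J + J) = (32 + T)*(2*J) = 2*J*(32 + T))
B(I) = 2 - 93/(10 + I) + I/4 (B(I) = 2 + (I + 2*((-3 + 0)/(I + 10))*(32 + 30))/4 = 2 + (I + 2*(-3/(10 + I))*62)/4 = 2 + (I - 372/(10 + I))/4 = 2 + (-93/(10 + I) + I/4) = 2 - 93/(10 + I) + I/4)
1/(B(-326) + √(227957 + 350690)) = 1/((-372 + (8 - 326)*(10 - 326))/(4*(10 - 326)) + √(227957 + 350690)) = 1/((¼)*(-372 - 318*(-316))/(-316) + √578647) = 1/((¼)*(-1/316)*(-372 + 100488) + √578647) = 1/((¼)*(-1/316)*100116 + √578647) = 1/(-25029/316 + √578647)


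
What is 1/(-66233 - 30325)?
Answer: -1/96558 ≈ -1.0356e-5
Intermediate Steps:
1/(-66233 - 30325) = 1/(-96558) = -1/96558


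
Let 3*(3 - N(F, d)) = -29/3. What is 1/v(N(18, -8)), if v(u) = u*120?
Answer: 3/2240 ≈ 0.0013393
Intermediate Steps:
N(F, d) = 56/9 (N(F, d) = 3 - (-29)/(3*3) = 3 - 1/3*(-29/3) = 3 + 29/9 = 56/9)
v(u) = 120*u
1/v(N(18, -8)) = 1/(120*(56/9)) = 1/(2240/3) = 3/2240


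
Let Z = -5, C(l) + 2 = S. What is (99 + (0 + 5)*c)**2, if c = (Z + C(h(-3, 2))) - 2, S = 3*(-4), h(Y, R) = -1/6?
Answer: 36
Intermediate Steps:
h(Y, R) = -1/6 (h(Y, R) = -1*1/6 = -1/6)
S = -12
C(l) = -14 (C(l) = -2 - 12 = -14)
c = -21 (c = (-5 - 14) - 2 = -19 - 2 = -21)
(99 + (0 + 5)*c)**2 = (99 + (0 + 5)*(-21))**2 = (99 + 5*(-21))**2 = (99 - 105)**2 = (-6)**2 = 36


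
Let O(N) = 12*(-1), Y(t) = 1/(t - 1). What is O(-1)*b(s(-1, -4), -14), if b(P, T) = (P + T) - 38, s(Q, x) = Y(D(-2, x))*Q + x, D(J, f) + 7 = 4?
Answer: 669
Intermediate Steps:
D(J, f) = -3 (D(J, f) = -7 + 4 = -3)
Y(t) = 1/(-1 + t)
s(Q, x) = x - Q/4 (s(Q, x) = Q/(-1 - 3) + x = Q/(-4) + x = -Q/4 + x = x - Q/4)
b(P, T) = -38 + P + T
O(N) = -12
O(-1)*b(s(-1, -4), -14) = -12*(-38 + (-4 - ¼*(-1)) - 14) = -12*(-38 + (-4 + ¼) - 14) = -12*(-38 - 15/4 - 14) = -12*(-223/4) = 669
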